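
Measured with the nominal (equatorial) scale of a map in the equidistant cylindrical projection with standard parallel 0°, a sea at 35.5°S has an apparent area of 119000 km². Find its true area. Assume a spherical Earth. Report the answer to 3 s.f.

For the equirectangular projection with φ₀ = 0 (plate carrée), h = 1 along meridians and k = sec φ along parallels.
Areal scale = h·k = 1 × sec φ; at 35.5°, h = 1.000, k = 1.228, so h·k = 1.228.
True area = apparent / (areal scale) = 119000 / 1.228 ≈ 96900 km².

96900 km²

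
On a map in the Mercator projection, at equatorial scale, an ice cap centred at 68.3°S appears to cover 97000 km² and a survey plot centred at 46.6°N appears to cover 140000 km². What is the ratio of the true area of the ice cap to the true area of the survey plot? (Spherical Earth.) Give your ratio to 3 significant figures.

0.201

On Mercator the areal scale is sec²φ, so true area = apparent × cos²φ.
True area of ice cap: 97000 × cos²(68.3°) = 97000 × 0.1367 = 13260 km².
True area of survey plot: 140000 × cos²(46.6°) = 140000 × 0.4721 = 66090 km².
Ratio = 13260 / 66090 ≈ 0.201.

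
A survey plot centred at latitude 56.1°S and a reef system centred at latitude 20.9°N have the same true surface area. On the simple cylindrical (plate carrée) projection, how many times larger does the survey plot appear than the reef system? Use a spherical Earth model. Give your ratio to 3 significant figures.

For the equirectangular projection with φ₀ = 0 (plate carrée), h = 1 along meridians and k = sec φ along parallels.
Areal scale at 56.1°: h·k = 1.000 × 1.793 = 1.793.
Areal scale at 20.9°: h·k = 1.000 × 1.070 = 1.070.
Ratio = 1.793/1.070 ≈ 1.67.

1.67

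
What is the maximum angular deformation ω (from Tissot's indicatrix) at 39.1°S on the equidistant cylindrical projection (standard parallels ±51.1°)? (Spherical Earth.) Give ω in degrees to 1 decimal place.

In the equirectangular projection with standard parallel φ₀ = 51.1° (x = Rλ cos φ₀, y = Rφ), meridians are true-scale (h = 1) and the parallel scale is k = cos φ₀ / cos φ.
At 39.1°: h = 1.000, k = 0.8092; principal scales a = 1.000, b = 0.8092.
sin(ω/2) = (a − b)/(a + b) = 0.1908/1.809 = 0.1055, so ω = 2 arcsin(0.1055) ≈ 12.1°.

12.1°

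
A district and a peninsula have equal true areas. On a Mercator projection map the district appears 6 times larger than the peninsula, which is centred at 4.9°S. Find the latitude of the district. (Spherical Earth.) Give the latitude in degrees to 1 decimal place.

66.0°

Mercator areal scale is sec²φ, so apparent-area ratio = sec²φ₁ / sec²φ₂ = cos²φ₂ / cos²φ₁.
cos²φ₂ / cos²φ₁ = 6  ⇒  cos φ₁ = cos 4.9° / √6 = 0.9963/2.449 = 0.4068.
φ₁ = arccos(0.4068) ≈ 66.0°.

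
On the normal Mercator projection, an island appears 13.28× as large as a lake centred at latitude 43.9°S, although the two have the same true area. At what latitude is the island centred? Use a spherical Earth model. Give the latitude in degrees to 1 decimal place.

For equal true areas on Mercator, apparent areas scale as sec²φ, so the ratio is cos²φ₂ / cos²φ₁.
cos²φ₂ / cos²φ₁ = 13.28  ⇒  cos φ₁ = cos 43.9° / √13.28 = 0.7206/3.644 = 0.1977.
φ₁ = arccos(0.1977) ≈ 78.6°.

78.6°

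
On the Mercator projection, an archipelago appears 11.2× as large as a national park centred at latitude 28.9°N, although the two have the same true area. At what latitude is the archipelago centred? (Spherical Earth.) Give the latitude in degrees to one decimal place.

74.8°

On Mercator, (apparent₁)/(apparent₂) = sec²φ₁ / sec²φ₂ when true areas are equal.
cos²φ₂ / cos²φ₁ = 11.2  ⇒  cos φ₁ = cos 28.9° / √11.2 = 0.8755/3.347 = 0.2616.
φ₁ = arccos(0.2616) ≈ 74.8°.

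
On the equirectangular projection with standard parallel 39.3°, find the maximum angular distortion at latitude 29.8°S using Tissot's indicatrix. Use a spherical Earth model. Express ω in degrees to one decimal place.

6.6°

The equidistant cylindrical projection with φ₀ = 39.3° has h = 1 (meridians true) and k = cos φ₀ / cos φ along parallels.
At 29.8°: h = 1.000, k = 0.8918; principal scales a = 1.000, b = 0.8918.
sin(ω/2) = (a − b)/(a + b) = 0.1082/1.892 = 0.05722, so ω = 2 arcsin(0.05722) ≈ 6.6°.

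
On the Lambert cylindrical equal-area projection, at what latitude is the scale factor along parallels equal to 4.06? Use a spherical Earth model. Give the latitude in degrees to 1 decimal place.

The Lambert cylindrical equal-area projection is the cylindrical equal-area projection with its standard parallel at the equator (φ₀ = 0). For cylindrical equal-area with standard parallel φ₀, h = cos φ / cos φ₀ and k = cos φ₀ / cos φ, so h·k = 1.
k = cos φ₀ / cos φ = 4.06  ⇒  cos φ = cos 0° / 4.06 = 0.2463.
φ = arccos(0.2463) ≈ 75.7°.

75.7°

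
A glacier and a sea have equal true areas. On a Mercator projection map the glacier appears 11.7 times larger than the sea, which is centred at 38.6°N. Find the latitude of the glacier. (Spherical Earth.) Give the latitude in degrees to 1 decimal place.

For equal true areas on Mercator, apparent areas scale as sec²φ, so the ratio is cos²φ₂ / cos²φ₁.
cos²φ₂ / cos²φ₁ = 11.7  ⇒  cos φ₁ = cos 38.6° / √11.7 = 0.7815/3.421 = 0.2285.
φ₁ = arccos(0.2285) ≈ 76.8°.

76.8°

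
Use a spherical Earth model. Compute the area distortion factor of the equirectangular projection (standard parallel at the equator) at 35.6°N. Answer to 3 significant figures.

For the equirectangular projection with φ₀ = 0 (plate carrée), h = 1 along meridians and k = sec φ along parallels.
Areal scale = h·k = 1 × sec φ; at 35.6°, h = 1.000, k = 1.230, so h·k = 1.230.

1.23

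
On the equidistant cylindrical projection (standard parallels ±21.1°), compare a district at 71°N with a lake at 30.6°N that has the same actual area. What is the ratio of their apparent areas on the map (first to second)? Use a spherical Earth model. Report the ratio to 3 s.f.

With standard parallel φ₀ = 21.1°, the equirectangular projection gives x = Rλ cos φ₀, y = Rφ, so h = 1 and k = cos 21.1° / cos φ.
Areal scale at 71°: h·k = 1.000 × 2.866 = 2.866.
Areal scale at 30.6°: h·k = 1.000 × 1.084 = 1.084.
Ratio = 2.866/1.084 ≈ 2.64.

2.64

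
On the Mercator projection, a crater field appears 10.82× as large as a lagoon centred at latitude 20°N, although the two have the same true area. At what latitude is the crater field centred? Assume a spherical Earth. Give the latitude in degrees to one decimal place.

Mercator areal scale is sec²φ, so apparent-area ratio = sec²φ₁ / sec²φ₂ = cos²φ₂ / cos²φ₁.
cos²φ₂ / cos²φ₁ = 10.82  ⇒  cos φ₁ = cos 20° / √10.82 = 0.9397/3.289 = 0.2857.
φ₁ = arccos(0.2857) ≈ 73.4°.

73.4°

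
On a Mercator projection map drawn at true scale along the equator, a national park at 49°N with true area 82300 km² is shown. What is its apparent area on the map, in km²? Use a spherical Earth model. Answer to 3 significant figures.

For Mercator, h = k = sec φ (a conformal cylindrical projection has a single point scale, 1/cos φ).
Areal scale = k² = sec²φ = 1/cos²(49°) = 1/0.6561² = 2.323.
Apparent area = 82300 × 2.323 ≈ 191000 km².

191000 km²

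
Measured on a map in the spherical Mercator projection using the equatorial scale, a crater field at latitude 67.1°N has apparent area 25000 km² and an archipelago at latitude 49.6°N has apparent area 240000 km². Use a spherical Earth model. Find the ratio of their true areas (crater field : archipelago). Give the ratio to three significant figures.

Since Mercator area scale is 1/cos²φ, the true area equals the apparent area multiplied by cos²φ.
True area of crater field: 25000 × cos²(67.1°) = 25000 × 0.1514 = 3785 km².
True area of archipelago: 240000 × cos²(49.6°) = 240000 × 0.4201 = 100800 km².
Ratio = 3785 / 100800 ≈ 0.0375.

0.0375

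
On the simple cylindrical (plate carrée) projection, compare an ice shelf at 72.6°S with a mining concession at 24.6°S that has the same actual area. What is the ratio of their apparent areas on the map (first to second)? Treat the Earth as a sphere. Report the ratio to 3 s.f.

3.04

For the equirectangular projection with φ₀ = 0 (plate carrée), h = 1 along meridians and k = sec φ along parallels.
Areal scale at 72.6°: h·k = 1.000 × 3.344 = 3.344.
Areal scale at 24.6°: h·k = 1.000 × 1.100 = 1.100.
Ratio = 3.344/1.100 ≈ 3.04.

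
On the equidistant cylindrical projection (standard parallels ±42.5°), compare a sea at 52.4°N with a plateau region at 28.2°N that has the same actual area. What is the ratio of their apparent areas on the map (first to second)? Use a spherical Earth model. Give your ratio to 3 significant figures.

1.44

The equidistant cylindrical projection with φ₀ = 42.5° has h = 1 (meridians true) and k = cos φ₀ / cos φ along parallels.
Areal scale at 52.4°: h·k = 1.000 × 1.208 = 1.208.
Areal scale at 28.2°: h·k = 1.000 × 0.8366 = 0.8366.
Ratio = 1.208/0.8366 ≈ 1.44.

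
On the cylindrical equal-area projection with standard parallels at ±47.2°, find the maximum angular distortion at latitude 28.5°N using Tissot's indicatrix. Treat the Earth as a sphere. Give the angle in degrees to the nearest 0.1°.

29.2°

For cylindrical equal-area with standard parallel φ₀, h = cos φ / cos φ₀ and k = cos φ₀ / cos φ, so h·k = 1.
At 28.5°: h = 1.293, k = 0.7731; principal scales a = 1.293, b = 0.7731.
sin(ω/2) = (a − b)/(a + b) = 0.5203/2.067 = 0.2518, so ω = 2 arcsin(0.2518) ≈ 29.2°.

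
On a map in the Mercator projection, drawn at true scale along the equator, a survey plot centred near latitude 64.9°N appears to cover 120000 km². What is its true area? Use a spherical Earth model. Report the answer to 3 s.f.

21600 km²

Mercator is conformal, so the point scale is isotropic: h = k = sec φ = 1/cos φ.
Areal scale = k² = sec²φ = 1/cos²(64.9°) = 1/0.4242² = 5.557.
True area = apparent / (areal scale) = 120000 / 5.557 ≈ 21600 km².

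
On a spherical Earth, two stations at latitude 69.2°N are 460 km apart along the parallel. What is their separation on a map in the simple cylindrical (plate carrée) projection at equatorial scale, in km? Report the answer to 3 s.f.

Plate carrée maps x = Rλ, y = Rφ. The meridian scale is h = 1 and the parallel scale is k = 1/cos φ = sec φ.
Along the parallel, k = sec 69.2° = 1/0.3551 = 2.816.
Map distance = 460 × 2.816 ≈ 1300 km.

1300 km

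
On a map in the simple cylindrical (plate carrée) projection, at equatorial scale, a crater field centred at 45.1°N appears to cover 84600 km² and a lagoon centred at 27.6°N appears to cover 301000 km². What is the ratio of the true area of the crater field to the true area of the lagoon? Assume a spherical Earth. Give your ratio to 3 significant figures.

On the plate carrée, areal scale = h·k = 1 × sec φ, so true area = apparent × cos φ.
True area of crater field: 84600 × cos(45.1°) = 84600 × 0.7059 = 59720 km².
True area of lagoon: 301000 × cos(27.6°) = 301000 × 0.8862 = 266700 km².
Ratio = 59720 / 266700 ≈ 0.224.

0.224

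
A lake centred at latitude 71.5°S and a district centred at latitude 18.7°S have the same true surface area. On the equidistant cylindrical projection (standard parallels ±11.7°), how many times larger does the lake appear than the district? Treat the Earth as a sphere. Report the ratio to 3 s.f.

2.99

With standard parallel φ₀ = 11.7°, the equirectangular projection gives x = Rλ cos φ₀, y = Rφ, so h = 1 and k = cos 11.7° / cos φ.
Areal scale at 71.5°: h·k = 1.000 × 3.086 = 3.086.
Areal scale at 18.7°: h·k = 1.000 × 1.034 = 1.034.
Ratio = 3.086/1.034 ≈ 2.99.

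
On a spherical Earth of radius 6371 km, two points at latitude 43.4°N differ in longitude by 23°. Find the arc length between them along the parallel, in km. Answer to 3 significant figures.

Arc length along a parallel = R cos φ · Δλ (with Δλ in radians).
= 6371 × cos 43.4° × (23° × π/180) = 6371 × 0.7266 × 0.4014 ≈ 1860 km.

1860 km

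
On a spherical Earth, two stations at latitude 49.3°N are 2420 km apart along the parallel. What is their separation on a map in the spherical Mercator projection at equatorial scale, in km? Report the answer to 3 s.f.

For Mercator, h = k = sec φ (a conformal cylindrical projection has a single point scale, 1/cos φ).
Along the parallel, k = sec 49.3° = 1/0.6521 = 1.534.
Map distance = 2420 × 1.534 ≈ 3710 km.

3710 km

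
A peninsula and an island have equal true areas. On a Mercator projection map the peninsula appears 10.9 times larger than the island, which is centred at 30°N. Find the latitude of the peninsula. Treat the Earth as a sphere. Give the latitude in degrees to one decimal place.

74.8°

On Mercator, (apparent₁)/(apparent₂) = sec²φ₁ / sec²φ₂ when true areas are equal.
cos²φ₂ / cos²φ₁ = 10.9  ⇒  cos φ₁ = cos 30° / √10.9 = 0.8660/3.302 = 0.2623.
φ₁ = arccos(0.2623) ≈ 74.8°.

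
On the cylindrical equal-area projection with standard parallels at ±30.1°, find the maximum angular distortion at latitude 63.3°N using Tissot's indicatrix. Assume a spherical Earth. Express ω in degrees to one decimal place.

A cylindrical equal-area projection with standard parallel φ₀ has meridian scale h = cos φ / cos φ₀ and parallel scale k = cos φ₀ / cos φ (so areas are preserved, h·k = 1).
At 63.3°: h = 0.5194, k = 1.925; principal scales a = 1.925, b = 0.5194.
sin(ω/2) = (a − b)/(a + b) = 1.406/2.445 = 0.5751, so ω = 2 arcsin(0.5751) ≈ 70.2°.

70.2°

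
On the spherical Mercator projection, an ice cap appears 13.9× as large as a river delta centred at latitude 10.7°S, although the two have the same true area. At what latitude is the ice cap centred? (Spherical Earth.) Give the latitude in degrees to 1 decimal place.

74.7°

For equal true areas on Mercator, apparent areas scale as sec²φ, so the ratio is cos²φ₂ / cos²φ₁.
cos²φ₂ / cos²φ₁ = 13.9  ⇒  cos φ₁ = cos 10.7° / √13.9 = 0.9826/3.728 = 0.2636.
φ₁ = arccos(0.2636) ≈ 74.7°.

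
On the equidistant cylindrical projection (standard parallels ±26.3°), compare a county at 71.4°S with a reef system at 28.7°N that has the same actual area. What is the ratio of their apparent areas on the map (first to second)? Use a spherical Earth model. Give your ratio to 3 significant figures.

2.75

In the equirectangular projection with standard parallel φ₀ = 26.3° (x = Rλ cos φ₀, y = Rφ), meridians are true-scale (h = 1) and the parallel scale is k = cos φ₀ / cos φ.
Areal scale at 71.4°: h·k = 1.000 × 2.811 = 2.811.
Areal scale at 28.7°: h·k = 1.000 × 1.022 = 1.022.
Ratio = 2.811/1.022 ≈ 2.75.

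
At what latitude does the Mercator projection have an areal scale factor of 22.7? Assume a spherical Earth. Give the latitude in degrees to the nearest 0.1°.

77.9°

Mercator areal scale is sec²φ.
sec²φ = 22.7  ⇒  cos²φ = 0.04405  ⇒  cos φ = 0.2099.
φ = arccos(0.2099) ≈ 77.9°.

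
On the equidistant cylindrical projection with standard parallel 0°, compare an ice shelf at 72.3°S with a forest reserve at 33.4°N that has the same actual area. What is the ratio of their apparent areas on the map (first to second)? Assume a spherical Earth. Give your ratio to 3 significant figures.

For the equirectangular projection with φ₀ = 0 (plate carrée), h = 1 along meridians and k = sec φ along parallels.
Areal scale at 72.3°: h·k = 1.000 × 3.289 = 3.289.
Areal scale at 33.4°: h·k = 1.000 × 1.198 = 1.198.
Ratio = 3.289/1.198 ≈ 2.75.

2.75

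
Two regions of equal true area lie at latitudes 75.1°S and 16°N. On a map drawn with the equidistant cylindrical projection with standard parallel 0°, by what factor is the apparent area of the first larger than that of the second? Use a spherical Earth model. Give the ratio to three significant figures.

In the plate carrée (x = Rλ, y = Rφ), meridians are true-scale (h = 1) and parallels are stretched by k = sec φ.
Areal scale at 75.1°: h·k = 1.000 × 3.889 = 3.889.
Areal scale at 16°: h·k = 1.000 × 1.040 = 1.040.
Ratio = 3.889/1.040 ≈ 3.74.

3.74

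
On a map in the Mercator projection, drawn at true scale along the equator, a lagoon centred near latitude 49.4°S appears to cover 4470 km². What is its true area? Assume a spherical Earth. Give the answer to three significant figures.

1890 km²

For Mercator, h = k = sec φ (a conformal cylindrical projection has a single point scale, 1/cos φ).
Areal scale = k² = sec²φ = 1/cos²(49.4°) = 1/0.6508² = 2.361.
True area = apparent / (areal scale) = 4470 / 2.361 ≈ 1890 km².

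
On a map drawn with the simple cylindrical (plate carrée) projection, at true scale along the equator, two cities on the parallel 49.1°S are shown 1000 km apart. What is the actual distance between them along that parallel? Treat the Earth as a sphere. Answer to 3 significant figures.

For the equirectangular projection with φ₀ = 0 (plate carrée), h = 1 along meridians and k = sec φ along parallels.
Along the parallel at 49.1°, map distances are exaggerated by k = sec 49.1° = 1.527.
True distance = 1000 / 1.527 = 1000 × cos 49.1° ≈ 655 km.

655 km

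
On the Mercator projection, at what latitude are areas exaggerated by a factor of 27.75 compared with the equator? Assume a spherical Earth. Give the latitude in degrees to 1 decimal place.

79.1°

Mercator areal scale is sec²φ.
sec²φ = 27.75  ⇒  cos²φ = 0.03604  ⇒  cos φ = 0.1898.
φ = arccos(0.1898) ≈ 79.1°.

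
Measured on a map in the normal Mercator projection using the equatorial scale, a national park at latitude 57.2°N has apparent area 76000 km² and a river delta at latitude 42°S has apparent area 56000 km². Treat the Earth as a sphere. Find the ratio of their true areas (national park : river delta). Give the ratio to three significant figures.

0.721

On Mercator the areal scale is sec²φ, so true area = apparent × cos²φ.
True area of national park: 76000 × cos²(57.2°) = 76000 × 0.2934 = 22300 km².
True area of river delta: 56000 × cos²(42°) = 56000 × 0.5523 = 30930 km².
Ratio = 22300 / 30930 ≈ 0.721.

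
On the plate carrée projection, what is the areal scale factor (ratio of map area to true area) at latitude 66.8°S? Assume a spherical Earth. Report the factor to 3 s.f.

2.54

Plate carrée maps x = Rλ, y = Rφ. The meridian scale is h = 1 and the parallel scale is k = 1/cos φ = sec φ.
Areal scale = h·k = 1 × sec φ; at 66.8°, h = 1.000, k = 2.538, so h·k = 2.538.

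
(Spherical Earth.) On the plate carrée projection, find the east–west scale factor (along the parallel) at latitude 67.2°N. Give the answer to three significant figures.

2.58

For the equirectangular projection with φ₀ = 0 (plate carrée), h = 1 along meridians and k = sec φ along parallels.
k = 1/cos 67.2° = 1/0.3875 = 2.581.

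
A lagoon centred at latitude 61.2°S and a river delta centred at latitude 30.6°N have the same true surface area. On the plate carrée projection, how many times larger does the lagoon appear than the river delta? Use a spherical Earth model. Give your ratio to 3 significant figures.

Plate carrée maps x = Rλ, y = Rφ. The meridian scale is h = 1 and the parallel scale is k = 1/cos φ = sec φ.
Areal scale at 61.2°: h·k = 1.000 × 2.076 = 2.076.
Areal scale at 30.6°: h·k = 1.000 × 1.162 = 1.162.
Ratio = 2.076/1.162 ≈ 1.79.

1.79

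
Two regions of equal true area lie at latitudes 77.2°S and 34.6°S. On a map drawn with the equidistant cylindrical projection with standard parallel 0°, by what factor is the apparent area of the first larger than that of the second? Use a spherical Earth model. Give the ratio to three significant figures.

3.72

For the equirectangular projection with φ₀ = 0 (plate carrée), h = 1 along meridians and k = sec φ along parallels.
Areal scale at 77.2°: h·k = 1.000 × 4.514 = 4.514.
Areal scale at 34.6°: h·k = 1.000 × 1.215 = 1.215.
Ratio = 4.514/1.215 ≈ 3.72.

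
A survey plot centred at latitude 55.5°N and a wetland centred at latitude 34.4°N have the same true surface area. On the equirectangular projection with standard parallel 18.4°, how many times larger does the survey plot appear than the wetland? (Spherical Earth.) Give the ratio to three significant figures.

In the equirectangular projection with standard parallel φ₀ = 18.4° (x = Rλ cos φ₀, y = Rφ), meridians are true-scale (h = 1) and the parallel scale is k = cos φ₀ / cos φ.
Areal scale at 55.5°: h·k = 1.000 × 1.675 = 1.675.
Areal scale at 34.4°: h·k = 1.000 × 1.150 = 1.150.
Ratio = 1.675/1.150 ≈ 1.46.

1.46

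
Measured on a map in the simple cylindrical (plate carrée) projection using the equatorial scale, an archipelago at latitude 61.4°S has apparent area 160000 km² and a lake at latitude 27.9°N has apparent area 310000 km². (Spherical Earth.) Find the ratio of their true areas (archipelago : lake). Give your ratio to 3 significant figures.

0.280

Plate carrée has h = 1 and k = sec φ, giving areal scale sec φ; true area = (apparent area) · cos φ.
True area of archipelago: 160000 × cos(61.4°) = 160000 × 0.4787 = 76590 km².
True area of lake: 310000 × cos(27.9°) = 310000 × 0.8838 = 274000 km².
Ratio = 76590 / 274000 ≈ 0.280.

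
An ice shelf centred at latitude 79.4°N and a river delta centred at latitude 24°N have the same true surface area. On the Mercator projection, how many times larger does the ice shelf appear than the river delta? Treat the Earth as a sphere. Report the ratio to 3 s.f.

Mercator is conformal with k = sec φ, so areal scale = k² = sec²φ.
At 79.4°: sec²(79.4°) = 1/0.1840² = 29.55.
At 24°: sec²(24°) = 1/0.9135² = 1.198.
Ratio = 29.55/1.198 = cos²(24°)/cos²(79.4°) ≈ 24.7.

24.7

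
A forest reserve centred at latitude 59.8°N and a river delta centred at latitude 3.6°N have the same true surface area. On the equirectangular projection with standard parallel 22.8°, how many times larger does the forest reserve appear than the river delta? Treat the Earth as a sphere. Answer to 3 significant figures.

1.98

The equidistant cylindrical projection with φ₀ = 22.8° has h = 1 (meridians true) and k = cos φ₀ / cos φ along parallels.
Areal scale at 59.8°: h·k = 1.000 × 1.833 = 1.833.
Areal scale at 3.6°: h·k = 1.000 × 0.9237 = 0.9237.
Ratio = 1.833/0.9237 ≈ 1.98.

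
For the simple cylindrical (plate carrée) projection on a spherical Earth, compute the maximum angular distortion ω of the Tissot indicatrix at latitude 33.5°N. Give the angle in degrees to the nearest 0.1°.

10.4°

Plate carrée maps x = Rλ, y = Rφ. The meridian scale is h = 1 and the parallel scale is k = 1/cos φ = sec φ.
At 33.5°: h = 1.000, k = 1.199; principal scales a = 1.199, b = 1.000.
sin(ω/2) = (a − b)/(a + b) = 0.1992/2.199 = 0.09058, so ω = 2 arcsin(0.09058) ≈ 10.4°.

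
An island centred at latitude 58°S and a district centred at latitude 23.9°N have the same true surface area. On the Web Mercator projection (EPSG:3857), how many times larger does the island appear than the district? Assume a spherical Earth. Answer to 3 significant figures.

On Mercator, area is exaggerated by sec²φ = 1/cos²φ.
At 58°: sec²(58°) = 1/0.5299² = 3.561.
At 23.9°: sec²(23.9°) = 1/0.9143² = 1.196.
Ratio = 3.561/1.196 = cos²(23.9°)/cos²(58°) ≈ 2.98.

2.98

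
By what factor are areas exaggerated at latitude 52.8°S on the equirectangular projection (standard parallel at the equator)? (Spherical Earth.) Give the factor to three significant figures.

Plate carrée maps x = Rλ, y = Rφ. The meridian scale is h = 1 and the parallel scale is k = 1/cos φ = sec φ.
Areal scale = h·k = 1 × sec φ; at 52.8°, h = 1.000, k = 1.654, so h·k = 1.654.

1.65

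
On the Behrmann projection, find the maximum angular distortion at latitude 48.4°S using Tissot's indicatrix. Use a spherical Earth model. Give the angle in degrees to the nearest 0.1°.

30.1°

Behrmann is a cylindrical equal-area projection with standard parallels at ±30°. Cylindrical equal-area (φ₀ = 30°): h = cos φ / cos 30° along meridians, k = cos 30° / cos φ along parallels; h·k = 1.
At 48.4°: h = 0.7666, k = 1.304; principal scales a = 1.304, b = 0.7666.
sin(ω/2) = (a − b)/(a + b) = 0.5378/2.071 = 0.2597, so ω = 2 arcsin(0.2597) ≈ 30.1°.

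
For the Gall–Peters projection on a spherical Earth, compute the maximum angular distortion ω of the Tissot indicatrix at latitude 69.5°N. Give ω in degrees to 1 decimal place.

Gall–Peters is a cylindrical equal-area projection with standard parallels at ±45°. A cylindrical equal-area projection with standard parallel φ₀ has meridian scale h = cos φ / cos φ₀ and parallel scale k = cos φ₀ / cos φ (so areas are preserved, h·k = 1).
At 69.5°: h = 0.4953, k = 2.019; principal scales a = 2.019, b = 0.4953.
sin(ω/2) = (a − b)/(a + b) = 1.524/2.514 = 0.6061, so ω = 2 arcsin(0.6061) ≈ 74.6°.

74.6°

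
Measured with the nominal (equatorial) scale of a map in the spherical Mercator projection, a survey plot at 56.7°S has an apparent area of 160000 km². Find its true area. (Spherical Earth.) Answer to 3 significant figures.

48200 km²

The Mercator projection is conformal; its linear scale factor is the same in every direction and equals sec φ = 1/cos φ.
Areal scale = k² = sec²φ = 1/cos²(56.7°) = 1/0.5490² = 3.318.
True area = apparent / (areal scale) = 160000 / 3.318 ≈ 48200 km².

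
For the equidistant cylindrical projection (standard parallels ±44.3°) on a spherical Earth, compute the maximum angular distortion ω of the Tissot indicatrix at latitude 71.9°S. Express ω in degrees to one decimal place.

With standard parallel φ₀ = 44.3°, the equirectangular projection gives x = Rλ cos φ₀, y = Rφ, so h = 1 and k = cos 44.3° / cos φ.
At 71.9°: h = 1.000, k = 2.304; principal scales a = 2.304, b = 1.000.
sin(ω/2) = (a − b)/(a + b) = 1.304/3.304 = 0.3946, so ω = 2 arcsin(0.3946) ≈ 46.5°.

46.5°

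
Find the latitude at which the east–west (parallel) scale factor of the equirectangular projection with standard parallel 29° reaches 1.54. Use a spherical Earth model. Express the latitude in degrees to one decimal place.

In the equirectangular projection with standard parallel φ₀ = 29° (x = Rλ cos φ₀, y = Rφ), meridians are true-scale (h = 1) and the parallel scale is k = cos φ₀ / cos φ.
k = cos φ₀ / cos φ = 1.54  ⇒  cos φ = cos 29° / 1.54 = 0.5679.
φ = arccos(0.5679) ≈ 55.4°.

55.4°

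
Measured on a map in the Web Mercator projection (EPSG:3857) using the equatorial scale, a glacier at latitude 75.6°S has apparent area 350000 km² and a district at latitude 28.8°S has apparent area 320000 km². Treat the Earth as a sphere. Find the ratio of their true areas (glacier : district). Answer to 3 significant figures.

0.0881

Since Mercator area scale is 1/cos²φ, the true area equals the apparent area multiplied by cos²φ.
True area of glacier: 350000 × cos²(75.6°) = 350000 × 0.06185 = 21650 km².
True area of district: 320000 × cos²(28.8°) = 320000 × 0.7679 = 245700 km².
Ratio = 21650 / 245700 ≈ 0.0881.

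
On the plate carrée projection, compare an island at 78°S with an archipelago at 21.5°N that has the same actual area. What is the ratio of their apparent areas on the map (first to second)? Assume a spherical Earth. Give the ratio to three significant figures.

4.48

In the plate carrée (x = Rλ, y = Rφ), meridians are true-scale (h = 1) and parallels are stretched by k = sec φ.
Areal scale at 78°: h·k = 1.000 × 4.810 = 4.810.
Areal scale at 21.5°: h·k = 1.000 × 1.075 = 1.075.
Ratio = 4.810/1.075 ≈ 4.48.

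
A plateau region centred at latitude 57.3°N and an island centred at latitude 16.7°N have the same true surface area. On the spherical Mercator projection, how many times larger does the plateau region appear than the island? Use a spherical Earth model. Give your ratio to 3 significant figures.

3.14

Mercator is conformal with k = sec φ, so areal scale = k² = sec²φ.
At 57.3°: sec²(57.3°) = 1/0.5402² = 3.426.
At 16.7°: sec²(16.7°) = 1/0.9578² = 1.090.
Ratio = 3.426/1.090 = cos²(16.7°)/cos²(57.3°) ≈ 3.14.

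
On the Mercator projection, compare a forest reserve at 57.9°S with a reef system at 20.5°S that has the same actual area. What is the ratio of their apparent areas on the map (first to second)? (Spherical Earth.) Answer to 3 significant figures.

3.11

On Mercator, area is exaggerated by sec²φ = 1/cos²φ.
At 57.9°: sec²(57.9°) = 1/0.5314² = 3.541.
At 20.5°: sec²(20.5°) = 1/0.9367² = 1.140.
Ratio = 3.541/1.140 = cos²(20.5°)/cos²(57.9°) ≈ 3.11.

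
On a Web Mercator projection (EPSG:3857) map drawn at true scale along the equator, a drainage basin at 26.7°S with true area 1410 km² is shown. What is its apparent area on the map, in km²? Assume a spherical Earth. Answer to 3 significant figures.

1770 km²

The Mercator projection is conformal; its linear scale factor is the same in every direction and equals sec φ = 1/cos φ.
Areal scale = k² = sec²φ = 1/cos²(26.7°) = 1/0.8934² = 1.253.
Apparent area = 1410 × 1.253 ≈ 1770 km².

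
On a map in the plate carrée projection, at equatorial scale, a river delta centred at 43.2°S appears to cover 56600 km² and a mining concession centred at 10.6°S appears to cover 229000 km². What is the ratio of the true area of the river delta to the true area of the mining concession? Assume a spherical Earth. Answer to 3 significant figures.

On the plate carrée, areal scale = h·k = 1 × sec φ, so true area = apparent × cos φ.
True area of river delta: 56600 × cos(43.2°) = 56600 × 0.7290 = 41260 km².
True area of mining concession: 229000 × cos(10.6°) = 229000 × 0.9829 = 225100 km².
Ratio = 41260 / 225100 ≈ 0.183.

0.183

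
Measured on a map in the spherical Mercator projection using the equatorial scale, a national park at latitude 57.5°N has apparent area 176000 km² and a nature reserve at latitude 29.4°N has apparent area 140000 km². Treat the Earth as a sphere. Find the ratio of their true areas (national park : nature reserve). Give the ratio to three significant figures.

0.478

On Mercator the areal scale is sec²φ, so true area = apparent × cos²φ.
True area of national park: 176000 × cos²(57.5°) = 176000 × 0.2887 = 50810 km².
True area of nature reserve: 140000 × cos²(29.4°) = 140000 × 0.7590 = 106300 km².
Ratio = 50810 / 106300 ≈ 0.478.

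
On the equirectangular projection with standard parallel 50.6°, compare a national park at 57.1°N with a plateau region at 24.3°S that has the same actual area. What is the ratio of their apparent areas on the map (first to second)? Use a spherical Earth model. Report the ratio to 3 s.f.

1.68

With standard parallel φ₀ = 50.6°, the equirectangular projection gives x = Rλ cos φ₀, y = Rφ, so h = 1 and k = cos 50.6° / cos φ.
Areal scale at 57.1°: h·k = 1.000 × 1.169 = 1.169.
Areal scale at 24.3°: h·k = 1.000 × 0.6964 = 0.6964.
Ratio = 1.169/0.6964 ≈ 1.68.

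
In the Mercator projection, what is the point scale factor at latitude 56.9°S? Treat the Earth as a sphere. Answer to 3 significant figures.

1.83

The Mercator projection is conformal; its linear scale factor is the same in every direction and equals sec φ = 1/cos φ.
k = 1/cos 56.9° = 1/0.5461 = 1.831.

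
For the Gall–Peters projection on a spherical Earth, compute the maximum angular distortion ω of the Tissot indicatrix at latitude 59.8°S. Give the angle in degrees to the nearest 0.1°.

38.3°

The Gall–Peters projection is cylindrical equal-area with φ₀ = 45°. A cylindrical equal-area projection with standard parallel φ₀ has meridian scale h = cos φ / cos φ₀ and parallel scale k = cos φ₀ / cos φ (so areas are preserved, h·k = 1).
At 59.8°: h = 0.7114, k = 1.406; principal scales a = 1.406, b = 0.7114.
sin(ω/2) = (a − b)/(a + b) = 0.6943/2.117 = 0.3280, so ω = 2 arcsin(0.3280) ≈ 38.3°.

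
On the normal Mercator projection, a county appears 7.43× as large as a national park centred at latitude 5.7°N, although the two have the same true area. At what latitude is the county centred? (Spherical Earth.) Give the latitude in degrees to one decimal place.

68.6°

On Mercator, (apparent₁)/(apparent₂) = sec²φ₁ / sec²φ₂ when true areas are equal.
cos²φ₂ / cos²φ₁ = 7.43  ⇒  cos φ₁ = cos 5.7° / √7.43 = 0.9951/2.726 = 0.3651.
φ₁ = arccos(0.3651) ≈ 68.6°.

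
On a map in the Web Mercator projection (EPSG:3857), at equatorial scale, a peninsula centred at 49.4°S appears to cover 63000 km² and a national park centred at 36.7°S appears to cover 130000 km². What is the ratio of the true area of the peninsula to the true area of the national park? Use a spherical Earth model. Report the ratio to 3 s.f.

0.319

Mercator's areal exaggeration is sec²φ; hence true area = (apparent area) · cos²φ.
True area of peninsula: 63000 × cos²(49.4°) = 63000 × 0.4235 = 26680 km².
True area of national park: 130000 × cos²(36.7°) = 130000 × 0.6428 = 83570 km².
Ratio = 26680 / 83570 ≈ 0.319.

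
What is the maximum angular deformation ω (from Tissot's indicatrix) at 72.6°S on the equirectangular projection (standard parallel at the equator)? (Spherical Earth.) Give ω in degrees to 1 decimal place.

In the plate carrée (x = Rλ, y = Rφ), meridians are true-scale (h = 1) and parallels are stretched by k = sec φ.
At 72.6°: h = 1.000, k = 3.344; principal scales a = 3.344, b = 1.000.
sin(ω/2) = (a − b)/(a + b) = 2.344/4.344 = 0.5396, so ω = 2 arcsin(0.5396) ≈ 65.3°.

65.3°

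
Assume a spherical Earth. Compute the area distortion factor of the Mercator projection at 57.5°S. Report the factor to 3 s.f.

For Mercator, h = k = sec φ (a conformal cylindrical projection has a single point scale, 1/cos φ).
Areal scale = k² = sec²φ = 1/cos²(57.5°) = 1/0.5373² = 3.464.

3.46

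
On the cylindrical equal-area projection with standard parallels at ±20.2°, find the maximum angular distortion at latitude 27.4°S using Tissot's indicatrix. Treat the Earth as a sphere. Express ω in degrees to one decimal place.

For cylindrical equal-area with standard parallel φ₀, h = cos φ / cos φ₀ and k = cos φ₀ / cos φ, so h·k = 1.
At 27.4°: h = 0.9460, k = 1.057; principal scales a = 1.057, b = 0.9460.
sin(ω/2) = (a − b)/(a + b) = 0.1111/2.003 = 0.05545, so ω = 2 arcsin(0.05545) ≈ 6.4°.

6.4°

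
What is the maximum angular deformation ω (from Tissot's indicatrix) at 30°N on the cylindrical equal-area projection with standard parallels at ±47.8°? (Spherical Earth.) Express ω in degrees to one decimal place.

28.8°

Cylindrical equal-area (φ₀ = 47.8°): h = cos φ / cos 47.8° along meridians, k = cos 47.8° / cos φ along parallels; h·k = 1.
At 30°: h = 1.289, k = 0.7756; principal scales a = 1.289, b = 0.7756.
sin(ω/2) = (a − b)/(a + b) = 0.5136/2.065 = 0.2487, so ω = 2 arcsin(0.2487) ≈ 28.8°.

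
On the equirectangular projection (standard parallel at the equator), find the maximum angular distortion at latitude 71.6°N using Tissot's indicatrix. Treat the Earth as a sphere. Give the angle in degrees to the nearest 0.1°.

62.7°

For the equirectangular projection with φ₀ = 0 (plate carrée), h = 1 along meridians and k = sec φ along parallels.
At 71.6°: h = 1.000, k = 3.168; principal scales a = 3.168, b = 1.000.
sin(ω/2) = (a − b)/(a + b) = 2.168/4.168 = 0.5202, so ω = 2 arcsin(0.5202) ≈ 62.7°.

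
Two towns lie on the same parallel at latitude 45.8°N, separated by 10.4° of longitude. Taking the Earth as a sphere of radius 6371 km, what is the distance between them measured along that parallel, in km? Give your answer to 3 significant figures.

806 km

Arc length along a parallel = R cos φ · Δλ (with Δλ in radians).
= 6371 × cos 45.8° × (10.4° × π/180) = 6371 × 0.6972 × 0.1815 ≈ 806 km.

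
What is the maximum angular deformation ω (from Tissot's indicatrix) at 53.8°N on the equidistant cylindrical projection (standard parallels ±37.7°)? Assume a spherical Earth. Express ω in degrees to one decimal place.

In the equirectangular projection with standard parallel φ₀ = 37.7° (x = Rλ cos φ₀, y = Rφ), meridians are true-scale (h = 1) and the parallel scale is k = cos φ₀ / cos φ.
At 53.8°: h = 1.000, k = 1.340; principal scales a = 1.340, b = 1.000.
sin(ω/2) = (a − b)/(a + b) = 0.3397/2.340 = 0.1452, so ω = 2 arcsin(0.1452) ≈ 16.7°.

16.7°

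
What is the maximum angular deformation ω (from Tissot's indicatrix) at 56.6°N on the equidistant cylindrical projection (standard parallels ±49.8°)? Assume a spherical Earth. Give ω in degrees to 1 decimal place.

With standard parallel φ₀ = 49.8°, the equirectangular projection gives x = Rλ cos φ₀, y = Rφ, so h = 1 and k = cos 49.8° / cos φ.
At 56.6°: h = 1.000, k = 1.173; principal scales a = 1.173, b = 1.000.
sin(ω/2) = (a − b)/(a + b) = 0.1725/2.173 = 0.07942, so ω = 2 arcsin(0.07942) ≈ 9.1°.

9.1°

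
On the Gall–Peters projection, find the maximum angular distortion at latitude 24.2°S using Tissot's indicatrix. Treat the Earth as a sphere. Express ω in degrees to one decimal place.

The Gall–Peters projection is cylindrical equal-area with φ₀ = 45°. Cylindrical equal-area (φ₀ = 45°): h = cos φ / cos 45° along meridians, k = cos 45° / cos φ along parallels; h·k = 1.
At 24.2°: h = 1.290, k = 0.7752; principal scales a = 1.290, b = 0.7752.
sin(ω/2) = (a − b)/(a + b) = 0.5147/2.065 = 0.2492, so ω = 2 arcsin(0.2492) ≈ 28.9°.

28.9°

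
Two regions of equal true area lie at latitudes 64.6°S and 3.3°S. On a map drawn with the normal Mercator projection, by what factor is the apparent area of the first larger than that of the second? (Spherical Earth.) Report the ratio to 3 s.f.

5.42

On Mercator, area is exaggerated by sec²φ = 1/cos²φ.
At 64.6°: sec²(64.6°) = 1/0.4289² = 5.435.
At 3.3°: sec²(3.3°) = 1/0.9983² = 1.003.
Ratio = 5.435/1.003 = cos²(3.3°)/cos²(64.6°) ≈ 5.42.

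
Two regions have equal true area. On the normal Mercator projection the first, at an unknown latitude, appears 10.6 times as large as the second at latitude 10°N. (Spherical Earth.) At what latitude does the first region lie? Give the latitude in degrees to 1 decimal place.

72.4°

Mercator areal scale is sec²φ, so apparent-area ratio = sec²φ₁ / sec²φ₂ = cos²φ₂ / cos²φ₁.
cos²φ₂ / cos²φ₁ = 10.6  ⇒  cos φ₁ = cos 10° / √10.6 = 0.9848/3.256 = 0.3025.
φ₁ = arccos(0.3025) ≈ 72.4°.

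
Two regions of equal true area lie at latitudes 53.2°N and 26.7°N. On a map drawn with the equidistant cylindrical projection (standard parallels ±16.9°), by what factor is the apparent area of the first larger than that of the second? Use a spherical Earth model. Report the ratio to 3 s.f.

1.49

The equidistant cylindrical projection with φ₀ = 16.9° has h = 1 (meridians true) and k = cos φ₀ / cos φ along parallels.
Areal scale at 53.2°: h·k = 1.000 × 1.597 = 1.597.
Areal scale at 26.7°: h·k = 1.000 × 1.071 = 1.071.
Ratio = 1.597/1.071 ≈ 1.49.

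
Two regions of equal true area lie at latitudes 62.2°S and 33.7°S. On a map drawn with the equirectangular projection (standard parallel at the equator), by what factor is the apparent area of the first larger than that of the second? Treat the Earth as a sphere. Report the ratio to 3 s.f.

In the plate carrée (x = Rλ, y = Rφ), meridians are true-scale (h = 1) and parallels are stretched by k = sec φ.
Areal scale at 62.2°: h·k = 1.000 × 2.144 = 2.144.
Areal scale at 33.7°: h·k = 1.000 × 1.202 = 1.202.
Ratio = 2.144/1.202 ≈ 1.78.

1.78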